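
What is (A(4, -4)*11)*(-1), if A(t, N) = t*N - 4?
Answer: 220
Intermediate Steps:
A(t, N) = -4 + N*t (A(t, N) = N*t - 4 = -4 + N*t)
(A(4, -4)*11)*(-1) = ((-4 - 4*4)*11)*(-1) = ((-4 - 16)*11)*(-1) = -20*11*(-1) = -220*(-1) = 220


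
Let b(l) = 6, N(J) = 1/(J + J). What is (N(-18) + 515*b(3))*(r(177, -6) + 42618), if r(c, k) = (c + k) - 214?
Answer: 4736000425/36 ≈ 1.3156e+8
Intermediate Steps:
N(J) = 1/(2*J)
r(c, k) = -214 + c + k
(N(-18) + 515*b(3))*(r(177, -6) + 42618) = ((½)/(-18) + 515*6)*((-214 + 177 - 6) + 42618) = ((½)*(-1/18) + 3090)*(-43 + 42618) = (-1/36 + 3090)*42575 = (111239/36)*42575 = 4736000425/36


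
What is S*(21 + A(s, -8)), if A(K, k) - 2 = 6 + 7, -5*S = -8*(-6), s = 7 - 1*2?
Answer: -1728/5 ≈ -345.60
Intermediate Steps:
s = 5 (s = 7 - 2 = 5)
S = -48/5 (S = -(-8)*(-6)/5 = -⅕*48 = -48/5 ≈ -9.6000)
A(K, k) = 15 (A(K, k) = 2 + (6 + 7) = 2 + 13 = 15)
S*(21 + A(s, -8)) = -48*(21 + 15)/5 = -48/5*36 = -1728/5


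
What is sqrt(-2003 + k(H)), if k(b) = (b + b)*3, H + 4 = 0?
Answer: I*sqrt(2027) ≈ 45.022*I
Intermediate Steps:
H = -4 (H = -4 + 0 = -4)
k(b) = 6*b (k(b) = (2*b)*3 = 6*b)
sqrt(-2003 + k(H)) = sqrt(-2003 + 6*(-4)) = sqrt(-2003 - 24) = sqrt(-2027) = I*sqrt(2027)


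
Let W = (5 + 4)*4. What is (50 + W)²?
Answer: 7396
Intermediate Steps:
W = 36 (W = 9*4 = 36)
(50 + W)² = (50 + 36)² = 86² = 7396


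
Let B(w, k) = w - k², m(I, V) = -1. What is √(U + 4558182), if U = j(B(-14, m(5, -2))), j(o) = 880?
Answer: √4559062 ≈ 2135.2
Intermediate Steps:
U = 880
√(U + 4558182) = √(880 + 4558182) = √4559062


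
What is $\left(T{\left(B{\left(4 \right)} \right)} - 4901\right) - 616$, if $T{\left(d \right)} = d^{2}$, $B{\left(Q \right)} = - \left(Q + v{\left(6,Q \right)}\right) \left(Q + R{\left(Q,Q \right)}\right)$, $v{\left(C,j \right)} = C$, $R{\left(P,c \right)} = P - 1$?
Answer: $-617$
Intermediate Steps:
$R{\left(P,c \right)} = -1 + P$
$B{\left(Q \right)} = - \left(-1 + 2 Q\right) \left(6 + Q\right)$ ($B{\left(Q \right)} = - \left(Q + 6\right) \left(Q + \left(-1 + Q\right)\right) = - \left(6 + Q\right) \left(-1 + 2 Q\right) = - \left(-1 + 2 Q\right) \left(6 + Q\right)$)
$\left(T{\left(B{\left(4 \right)} \right)} - 4901\right) - 616 = \left(\left(6 - 44 - 2 \cdot 4^{2}\right)^{2} - 4901\right) - 616 = \left(\left(6 - 44 - 32\right)^{2} - 4901\right) - 616 = \left(\left(-70\right)^{2} - 4901\right) - 616 = \left(4900 - 4901\right) - 616 = -1 - 616 = -617$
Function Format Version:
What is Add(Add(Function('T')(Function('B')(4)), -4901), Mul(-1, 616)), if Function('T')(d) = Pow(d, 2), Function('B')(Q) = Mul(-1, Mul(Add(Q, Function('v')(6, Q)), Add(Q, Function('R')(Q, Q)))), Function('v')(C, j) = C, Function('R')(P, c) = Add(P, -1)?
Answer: -617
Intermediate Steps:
Function('R')(P, c) = Add(-1, P)
Function('B')(Q) = Mul(-1, Add(-1, Mul(2, Q)), Add(6, Q)) (Function('B')(Q) = Mul(-1, Mul(Add(Q, 6), Add(Q, Add(-1, Q)))) = Mul(-1, Mul(Add(6, Q), Add(-1, Mul(2, Q)))) = Mul(-1, Mul(Add(-1, Mul(2, Q)), Add(6, Q))) = Mul(-1, Add(-1, Mul(2, Q)), Add(6, Q)))
Add(Add(Function('T')(Function('B')(4)), -4901), Mul(-1, 616)) = Add(Add(Pow(Add(6, Mul(-11, 4), Mul(-2, Pow(4, 2))), 2), -4901), Mul(-1, 616)) = Add(Add(Pow(Add(6, -44, Mul(-2, 16)), 2), -4901), -616) = Add(Add(Pow(Add(6, -44, -32), 2), -4901), -616) = Add(Add(Pow(-70, 2), -4901), -616) = Add(Add(4900, -4901), -616) = Add(-1, -616) = -617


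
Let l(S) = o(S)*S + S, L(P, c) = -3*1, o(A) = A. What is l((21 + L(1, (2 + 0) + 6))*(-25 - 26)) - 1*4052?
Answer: 837754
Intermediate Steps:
L(P, c) = -3
l(S) = S + S² (l(S) = S*S + S = S² + S = S + S²)
l((21 + L(1, (2 + 0) + 6))*(-25 - 26)) - 1*4052 = ((21 - 3)*(-25 - 26))*(1 + (21 - 3)*(-25 - 26)) - 1*4052 = (18*(-51))*(1 + 18*(-51)) - 4052 = -918*(1 - 918) - 4052 = -918*(-917) - 4052 = 841806 - 4052 = 837754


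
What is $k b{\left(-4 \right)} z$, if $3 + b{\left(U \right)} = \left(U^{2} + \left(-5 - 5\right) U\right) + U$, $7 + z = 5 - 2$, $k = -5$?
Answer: $980$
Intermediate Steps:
$z = -4$ ($z = -7 + \left(5 - 2\right) = -7 + 3 = -4$)
$b{\left(U \right)} = -3 + U^{2} - 9 U$ ($b{\left(U \right)} = -3 + \left(\left(U^{2} + \left(-5 - 5\right) U\right) + U\right) = -3 + \left(\left(U^{2} - 10 U\right) + U\right) = -3 + \left(U^{2} - 9 U\right) = -3 + U^{2} - 9 U$)
$k b{\left(-4 \right)} z = - 5 \left(-3 + \left(-4\right)^{2} - -36\right) \left(-4\right) = - 5 \left(-3 + 16 + 36\right) \left(-4\right) = \left(-5\right) 49 \left(-4\right) = \left(-245\right) \left(-4\right) = 980$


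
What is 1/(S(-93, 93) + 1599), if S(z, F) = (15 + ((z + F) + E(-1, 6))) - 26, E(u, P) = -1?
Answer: 1/1587 ≈ 0.00063012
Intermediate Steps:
S(z, F) = -12 + F + z (S(z, F) = (15 + ((z + F) - 1)) - 26 = (15 + ((F + z) - 1)) - 26 = (15 + (-1 + F + z)) - 26 = (14 + F + z) - 26 = -12 + F + z)
1/(S(-93, 93) + 1599) = 1/((-12 + 93 - 93) + 1599) = 1/(-12 + 1599) = 1/1587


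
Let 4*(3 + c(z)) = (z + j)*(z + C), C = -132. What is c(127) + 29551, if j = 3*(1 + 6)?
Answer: 29363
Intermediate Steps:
j = 21 (j = 3*7 = 21)
c(z) = -3 + (-132 + z)*(21 + z)/4 (c(z) = -3 + ((z + 21)*(z - 132))/4 = -3 + ((21 + z)*(-132 + z))/4 = -3 + ((-132 + z)*(21 + z))/4 = -3 + (-132 + z)*(21 + z)/4)
c(127) + 29551 = (-696 - 111/4*127 + (¼)*127²) + 29551 = (-696 - 14097/4 + (¼)*16129) + 29551 = (-696 - 14097/4 + 16129/4) + 29551 = -188 + 29551 = 29363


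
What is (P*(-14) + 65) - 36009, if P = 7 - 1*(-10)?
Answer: -36182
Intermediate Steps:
P = 17 (P = 7 + 10 = 17)
(P*(-14) + 65) - 36009 = (17*(-14) + 65) - 36009 = (-238 + 65) - 36009 = -173 - 36009 = -36182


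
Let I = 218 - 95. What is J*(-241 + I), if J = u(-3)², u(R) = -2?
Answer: -472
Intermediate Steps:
I = 123
J = 4 (J = (-2)² = 4)
J*(-241 + I) = 4*(-241 + 123) = 4*(-118) = -472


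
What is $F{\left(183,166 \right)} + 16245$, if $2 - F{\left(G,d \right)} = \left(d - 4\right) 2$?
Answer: $15923$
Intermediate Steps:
$F{\left(G,d \right)} = 10 - 2 d$ ($F{\left(G,d \right)} = 2 - \left(d - 4\right) 2 = 2 - \left(-4 + d\right) 2 = 2 - \left(-8 + 2 d\right) = 10 - 2 d$)
$F{\left(183,166 \right)} + 16245 = \left(10 - 332\right) + 16245 = -322 + 16245 = 15923$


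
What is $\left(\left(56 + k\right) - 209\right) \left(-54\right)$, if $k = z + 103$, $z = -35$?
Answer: $4590$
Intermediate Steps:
$k = 68$ ($k = -35 + 103 = 68$)
$\left(\left(56 + k\right) - 209\right) \left(-54\right) = \left(\left(56 + 68\right) - 209\right) \left(-54\right) = \left(124 - 209\right) \left(-54\right) = \left(-85\right) \left(-54\right) = 4590$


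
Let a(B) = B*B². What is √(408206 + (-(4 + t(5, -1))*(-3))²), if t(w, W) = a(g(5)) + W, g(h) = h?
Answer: √555662 ≈ 745.43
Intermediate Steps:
a(B) = B³
t(w, W) = 125 + W (t(w, W) = 5³ + W = 125 + W)
√(408206 + (-(4 + t(5, -1))*(-3))²) = √(408206 + (-(4 + (125 - 1))*(-3))²) = √(408206 + (-(4 + 124)*(-3))²) = √(408206 + (-1*128*(-3))²) = √(408206 + (-128*(-3))²) = √(408206 + 384²) = √(408206 + 147456) = √555662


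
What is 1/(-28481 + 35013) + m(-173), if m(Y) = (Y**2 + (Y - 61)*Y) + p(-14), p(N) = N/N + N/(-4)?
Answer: 459954047/6532 ≈ 70416.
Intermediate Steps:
p(N) = 1 - N/4 (p(N) = 1 + N*(-1/4) = 1 - N/4)
m(Y) = 9/2 + Y**2 + Y*(-61 + Y) (m(Y) = (Y**2 + (Y - 61)*Y) + (1 - 1/4*(-14)) = (Y**2 + (-61 + Y)*Y) + (1 + 7/2) = (Y**2 + Y*(-61 + Y)) + 9/2 = 9/2 + Y**2 + Y*(-61 + Y))
1/(-28481 + 35013) + m(-173) = 1/(-28481 + 35013) + (9/2 - 61*(-173) + 2*(-173)**2) = 1/6532 + (9/2 + 10553 + 2*29929) = 1/6532 + (9/2 + 10553 + 59858) = 1/6532 + 140831/2 = 459954047/6532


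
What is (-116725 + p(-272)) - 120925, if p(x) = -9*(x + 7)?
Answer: -235265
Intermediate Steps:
p(x) = -63 - 9*x (p(x) = -9*(7 + x) = -63 - 9*x)
(-116725 + p(-272)) - 120925 = (-116725 + (-63 - 9*(-272))) - 120925 = (-116725 + (-63 + 2448)) - 120925 = (-116725 + 2385) - 120925 = -114340 - 120925 = -235265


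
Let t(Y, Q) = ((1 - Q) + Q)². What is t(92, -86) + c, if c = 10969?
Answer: 10970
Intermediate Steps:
t(Y, Q) = 1 (t(Y, Q) = 1² = 1)
t(92, -86) + c = 1 + 10969 = 10970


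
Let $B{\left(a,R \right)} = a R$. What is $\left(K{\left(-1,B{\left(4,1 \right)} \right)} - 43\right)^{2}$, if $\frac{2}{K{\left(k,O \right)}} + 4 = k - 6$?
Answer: $\frac{225625}{121} \approx 1864.7$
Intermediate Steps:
$B{\left(a,R \right)} = R a$
$K{\left(k,O \right)} = \frac{2}{-10 + k}$ ($K{\left(k,O \right)} = \frac{2}{-4 + \left(k - 6\right)} = \frac{2}{-4 + \left(-6 + k\right)} = \frac{2}{-10 + k}$)
$\left(K{\left(-1,B{\left(4,1 \right)} \right)} - 43\right)^{2} = \left(\frac{2}{-10 - 1} - 43\right)^{2} = \left(\frac{2}{-11} - 43\right)^{2} = \left(2 \left(- \frac{1}{11}\right) - 43\right)^{2} = \left(- \frac{2}{11} - 43\right)^{2} = \left(- \frac{475}{11}\right)^{2} = \frac{225625}{121}$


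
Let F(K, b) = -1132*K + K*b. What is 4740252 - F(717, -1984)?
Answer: 6974424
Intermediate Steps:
4740252 - F(717, -1984) = 4740252 - 717*(-1132 - 1984) = 4740252 - 717*(-3116) = 4740252 - 1*(-2234172) = 4740252 + 2234172 = 6974424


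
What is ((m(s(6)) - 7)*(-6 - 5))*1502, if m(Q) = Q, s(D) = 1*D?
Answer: 16522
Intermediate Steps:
s(D) = D
((m(s(6)) - 7)*(-6 - 5))*1502 = ((6 - 7)*(-6 - 5))*1502 = -1*(-11)*1502 = 11*1502 = 16522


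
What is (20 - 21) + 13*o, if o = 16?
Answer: 207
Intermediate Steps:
(20 - 21) + 13*o = (20 - 21) + 13*16 = -1 + 208 = 207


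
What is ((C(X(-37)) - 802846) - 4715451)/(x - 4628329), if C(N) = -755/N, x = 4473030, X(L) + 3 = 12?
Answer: 49665428/1397691 ≈ 35.534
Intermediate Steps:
X(L) = 9 (X(L) = -3 + 12 = 9)
((C(X(-37)) - 802846) - 4715451)/(x - 4628329) = ((-755/9 - 802846) - 4715451)/(4473030 - 4628329) = ((-755*⅑ - 802846) - 4715451)/(-155299) = ((-755/9 - 802846) - 4715451)*(-1/155299) = (-7226369/9 - 4715451)*(-1/155299) = -49665428/9*(-1/155299) = 49665428/1397691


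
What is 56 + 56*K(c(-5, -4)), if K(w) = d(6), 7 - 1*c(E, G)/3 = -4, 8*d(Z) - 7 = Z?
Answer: 147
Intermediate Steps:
d(Z) = 7/8 + Z/8
c(E, G) = 33 (c(E, G) = 21 - 3*(-4) = 21 + 12 = 33)
K(w) = 13/8 (K(w) = 7/8 + (⅛)*6 = 7/8 + ¾ = 13/8)
56 + 56*K(c(-5, -4)) = 56 + 56*(13/8) = 56 + 91 = 147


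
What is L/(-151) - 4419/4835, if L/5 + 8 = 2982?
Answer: -72563719/730085 ≈ -99.391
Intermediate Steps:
L = 14870 (L = -40 + 5*2982 = -40 + 14910 = 14870)
L/(-151) - 4419/4835 = 14870/(-151) - 4419/4835 = 14870*(-1/151) - 4419*1/4835 = -14870/151 - 4419/4835 = -72563719/730085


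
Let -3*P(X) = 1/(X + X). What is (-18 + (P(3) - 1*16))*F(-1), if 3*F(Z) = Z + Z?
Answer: 613/27 ≈ 22.704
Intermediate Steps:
F(Z) = 2*Z/3 (F(Z) = (Z + Z)/3 = (2*Z)/3 = 2*Z/3)
P(X) = -1/(6*X) (P(X) = -1/(3*(X + X)) = -1/(2*X)/3 = -1/(6*X))
(-18 + (P(3) - 1*16))*F(-1) = (-18 + (-1/6/3 - 1*16))*((2/3)*(-1)) = (-18 + (-1/6*1/3 - 16))*(-2/3) = (-18 + (-1/18 - 16))*(-2/3) = (-18 - 289/18)*(-2/3) = -613/18*(-2/3) = 613/27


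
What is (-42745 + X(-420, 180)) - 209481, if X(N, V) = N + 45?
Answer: -252601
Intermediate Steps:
X(N, V) = 45 + N
(-42745 + X(-420, 180)) - 209481 = (-42745 + (45 - 420)) - 209481 = (-42745 - 375) - 209481 = -43120 - 209481 = -252601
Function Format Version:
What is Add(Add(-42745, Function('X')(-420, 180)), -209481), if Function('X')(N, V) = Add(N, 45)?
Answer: -252601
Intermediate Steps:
Function('X')(N, V) = Add(45, N)
Add(Add(-42745, Function('X')(-420, 180)), -209481) = Add(Add(-42745, Add(45, -420)), -209481) = Add(Add(-42745, -375), -209481) = Add(-43120, -209481) = -252601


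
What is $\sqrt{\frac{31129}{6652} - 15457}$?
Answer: $\frac{i \sqrt{170937832605}}{3326} \approx 124.31 i$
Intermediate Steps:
$\sqrt{\frac{31129}{6652} - 15457} = \sqrt{- \frac{102788835}{6652}} = \frac{i \sqrt{170937832605}}{3326}$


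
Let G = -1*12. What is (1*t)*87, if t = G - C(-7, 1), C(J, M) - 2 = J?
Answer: -609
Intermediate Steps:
C(J, M) = 2 + J
G = -12
t = -7 (t = -12 - (2 - 7) = -12 - 1*(-5) = -12 + 5 = -7)
(1*t)*87 = (1*(-7))*87 = -7*87 = -609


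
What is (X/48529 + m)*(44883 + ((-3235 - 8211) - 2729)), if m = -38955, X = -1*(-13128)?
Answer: -58051449329436/48529 ≈ -1.1962e+9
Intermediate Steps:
X = 13128
(X/48529 + m)*(44883 + ((-3235 - 8211) - 2729)) = (13128/48529 - 38955)*(44883 + ((-3235 - 8211) - 2729)) = (13128*(1/48529) - 38955)*(44883 + (-11446 - 2729)) = (13128/48529 - 38955)*(44883 - 14175) = -1890434067/48529*30708 = -58051449329436/48529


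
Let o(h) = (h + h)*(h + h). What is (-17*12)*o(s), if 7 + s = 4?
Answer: -7344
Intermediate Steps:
s = -3 (s = -7 + 4 = -3)
o(h) = 4*h² (o(h) = (2*h)*(2*h) = 4*h²)
(-17*12)*o(s) = (-17*12)*(4*(-3)²) = -816*9 = -204*36 = -7344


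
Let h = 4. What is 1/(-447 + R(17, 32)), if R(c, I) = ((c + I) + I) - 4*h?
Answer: -1/382 ≈ -0.0026178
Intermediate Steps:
R(c, I) = -16 + c + 2*I (R(c, I) = ((c + I) + I) - 4*4 = ((I + c) + I) - 16 = (c + 2*I) - 16 = -16 + c + 2*I)
1/(-447 + R(17, 32)) = 1/(-447 + (-16 + 17 + 2*32)) = 1/(-447 + (-16 + 17 + 64)) = 1/(-447 + 65) = 1/(-382) = -1/382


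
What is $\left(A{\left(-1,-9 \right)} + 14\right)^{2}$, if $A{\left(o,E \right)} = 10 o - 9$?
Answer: $25$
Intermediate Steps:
$A{\left(o,E \right)} = -9 + 10 o$
$\left(A{\left(-1,-9 \right)} + 14\right)^{2} = \left(\left(-9 + 10 \left(-1\right)\right) + 14\right)^{2} = \left(\left(-9 - 10\right) + 14\right)^{2} = \left(-19 + 14\right)^{2} = \left(-5\right)^{2} = 25$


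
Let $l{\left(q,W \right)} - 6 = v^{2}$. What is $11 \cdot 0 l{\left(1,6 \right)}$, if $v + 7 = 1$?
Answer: $0$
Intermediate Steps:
$v = -6$ ($v = -7 + 1 = -6$)
$l{\left(q,W \right)} = 42$ ($l{\left(q,W \right)} = 6 + \left(-6\right)^{2} = 6 + 36 = 42$)
$11 \cdot 0 l{\left(1,6 \right)} = 11 \cdot 0 \cdot 42 = 0 \cdot 42 = 0$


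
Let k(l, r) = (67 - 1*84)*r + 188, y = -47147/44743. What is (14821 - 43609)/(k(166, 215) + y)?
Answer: 322015371/38792782 ≈ 8.3009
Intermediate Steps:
y = -47147/44743 (y = -47147*1/44743 = -47147/44743 ≈ -1.0537)
k(l, r) = 188 - 17*r (k(l, r) = (67 - 84)*r + 188 = -17*r + 188 = 188 - 17*r)
(14821 - 43609)/(k(166, 215) + y) = (14821 - 43609)/((188 - 17*215) - 47147/44743) = -28788/((188 - 3655) - 47147/44743) = -28788/(-3467 - 47147/44743) = -28788/(-155171128/44743) = -28788*(-44743/155171128) = 322015371/38792782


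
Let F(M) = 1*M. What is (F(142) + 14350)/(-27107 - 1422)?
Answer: -14492/28529 ≈ -0.50797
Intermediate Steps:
F(M) = M
(F(142) + 14350)/(-27107 - 1422) = (142 + 14350)/(-27107 - 1422) = 14492/(-28529) = 14492*(-1/28529) = -14492/28529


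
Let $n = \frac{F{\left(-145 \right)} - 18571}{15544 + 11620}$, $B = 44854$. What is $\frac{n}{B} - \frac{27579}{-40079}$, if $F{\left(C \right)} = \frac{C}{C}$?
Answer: $\frac{16800948491697}{24416408475212} \approx 0.6881$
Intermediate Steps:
$F{\left(C \right)} = 1$
$n = - \frac{9285}{13582}$ ($n = \frac{1 - 18571}{15544 + 11620} = - \frac{18570}{27164} = \left(-18570\right) \frac{1}{27164} = - \frac{9285}{13582} \approx -0.68363$)
$\frac{n}{B} - \frac{27579}{-40079} = - \frac{9285}{13582 \cdot 44854} - \frac{27579}{-40079} = \left(- \frac{9285}{13582}\right) \frac{1}{44854} - - \frac{27579}{40079} = - \frac{9285}{609207028} + \frac{27579}{40079} = \frac{16800948491697}{24416408475212}$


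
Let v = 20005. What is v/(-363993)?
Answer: -20005/363993 ≈ -0.054960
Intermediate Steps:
v/(-363993) = 20005/(-363993) = 20005*(-1/363993) = -20005/363993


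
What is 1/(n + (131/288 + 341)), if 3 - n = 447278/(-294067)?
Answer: 84691296/29301144665 ≈ 0.0028904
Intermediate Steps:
n = 1329479/294067 (n = 3 - 447278/(-294067) = 3 - 447278*(-1)/294067 = 3 - 1*(-447278/294067) = 3 + 447278/294067 = 1329479/294067 ≈ 4.5210)
1/(n + (131/288 + 341)) = 1/(1329479/294067 + (131/288 + 341)) = 1/(1329479/294067 + 98339/288) = 1/(29301144665/84691296) = 84691296/29301144665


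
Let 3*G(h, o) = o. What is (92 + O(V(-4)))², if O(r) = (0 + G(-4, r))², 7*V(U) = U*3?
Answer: 20466576/2401 ≈ 8524.2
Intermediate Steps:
V(U) = 3*U/7 (V(U) = (U*3)/7 = (3*U)/7 = 3*U/7)
G(h, o) = o/3
O(r) = r²/9 (O(r) = (0 + r/3)² = (r/3)² = r²/9)
(92 + O(V(-4)))² = (92 + ((3/7)*(-4))²/9)² = (92 + (-12/7)²/9)² = (92 + (⅑)*(144/49))² = (92 + 16/49)² = (4524/49)² = 20466576/2401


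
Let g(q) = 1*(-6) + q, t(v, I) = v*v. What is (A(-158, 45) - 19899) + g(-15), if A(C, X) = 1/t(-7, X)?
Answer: -976079/49 ≈ -19920.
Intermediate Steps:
t(v, I) = v²
g(q) = -6 + q
A(C, X) = 1/49 (A(C, X) = 1/((-7)²) = 1/49)
(A(-158, 45) - 19899) + g(-15) = (1/49 - 19899) + (-6 - 15) = -975050/49 - 21 = -976079/49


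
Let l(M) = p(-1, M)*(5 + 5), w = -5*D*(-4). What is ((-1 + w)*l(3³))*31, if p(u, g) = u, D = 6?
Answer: -36890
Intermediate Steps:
w = 120 (w = -5*6*(-4) = -30*(-4) = 120)
l(M) = -10 (l(M) = -(5 + 5) = -1*10 = -10)
((-1 + w)*l(3³))*31 = ((-1 + 120)*(-10))*31 = (119*(-10))*31 = -1190*31 = -36890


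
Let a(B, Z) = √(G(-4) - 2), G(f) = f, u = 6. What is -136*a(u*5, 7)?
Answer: -136*I*√6 ≈ -333.13*I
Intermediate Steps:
a(B, Z) = I*√6 (a(B, Z) = √(-4 - 2) = √(-6) = I*√6)
-136*a(u*5, 7) = -136*I*√6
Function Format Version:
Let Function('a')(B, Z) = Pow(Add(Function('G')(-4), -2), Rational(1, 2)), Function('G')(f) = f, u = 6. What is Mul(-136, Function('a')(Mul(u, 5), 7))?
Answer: Mul(-136, I, Pow(6, Rational(1, 2))) ≈ Mul(-333.13, I)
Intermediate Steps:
Function('a')(B, Z) = Mul(I, Pow(6, Rational(1, 2))) (Function('a')(B, Z) = Pow(Add(-4, -2), Rational(1, 2)) = Pow(-6, Rational(1, 2)) = Mul(I, Pow(6, Rational(1, 2))))
Mul(-136, Function('a')(Mul(u, 5), 7)) = Mul(-136, Mul(I, Pow(6, Rational(1, 2)))) = Mul(-136, I, Pow(6, Rational(1, 2)))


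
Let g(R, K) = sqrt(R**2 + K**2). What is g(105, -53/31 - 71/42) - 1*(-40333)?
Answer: 40333 + sqrt(18709222429)/1302 ≈ 40438.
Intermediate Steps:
g(R, K) = sqrt(K**2 + R**2)
g(105, -53/31 - 71/42) - 1*(-40333) = sqrt((-53/31 - 71/42)**2 + 105**2) - 1*(-40333) = sqrt((-53*1/31 - 71*1/42)**2 + 11025) + 40333 = sqrt((-53/31 - 71/42)**2 + 11025) + 40333 = sqrt((-4427/1302)**2 + 11025) + 40333 = sqrt(19598329/1695204 + 11025) + 40333 = sqrt(18709222429/1695204) + 40333 = sqrt(18709222429)/1302 + 40333 = 40333 + sqrt(18709222429)/1302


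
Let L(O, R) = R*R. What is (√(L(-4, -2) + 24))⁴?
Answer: 784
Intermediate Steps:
L(O, R) = R²
(√(L(-4, -2) + 24))⁴ = (√((-2)² + 24))⁴ = (√(4 + 24))⁴ = (√28)⁴ = (2*√7)⁴ = 784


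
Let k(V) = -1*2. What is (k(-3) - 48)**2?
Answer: 2500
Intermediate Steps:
k(V) = -2
(k(-3) - 48)**2 = (-2 - 48)**2 = (-50)**2 = 2500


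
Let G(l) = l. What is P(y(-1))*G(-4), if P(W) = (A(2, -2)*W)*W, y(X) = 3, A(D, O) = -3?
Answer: 108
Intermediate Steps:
P(W) = -3*W**2 (P(W) = (-3*W)*W = -3*W**2)
P(y(-1))*G(-4) = -3*3**2*(-4) = -3*9*(-4) = -27*(-4) = 108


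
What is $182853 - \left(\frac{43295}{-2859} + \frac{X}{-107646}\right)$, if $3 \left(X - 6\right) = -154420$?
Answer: $\frac{28139668471553}{153879957} \approx 1.8287 \cdot 10^{5}$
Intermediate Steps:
$X = - \frac{154402}{3}$ ($X = 6 + \frac{1}{3} \left(-154420\right) = 6 - \frac{154420}{3} = - \frac{154402}{3} \approx -51467.0$)
$182853 - \left(\frac{43295}{-2859} + \frac{X}{-107646}\right) = 182853 - \left(\frac{43295}{-2859} - \frac{154402}{3 \left(-107646\right)}\right) = 182853 - \left(43295 \left(- \frac{1}{2859}\right) - - \frac{77201}{161469}\right) = 182853 - \left(- \frac{43295}{2859} + \frac{77201}{161469}\right) = 182853 - - \frac{2256694232}{153879957} = 182853 + \frac{2256694232}{153879957} = \frac{28139668471553}{153879957}$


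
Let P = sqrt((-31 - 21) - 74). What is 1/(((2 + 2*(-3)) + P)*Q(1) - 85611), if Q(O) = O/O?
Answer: -85615/7329928351 - 3*I*sqrt(14)/7329928351 ≈ -1.168e-5 - 1.5314e-9*I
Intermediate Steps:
Q(O) = 1
P = 3*I*sqrt(14) (P = sqrt(-52 - 74) = sqrt(-126) = 3*I*sqrt(14) ≈ 11.225*I)
1/(((2 + 2*(-3)) + P)*Q(1) - 85611) = 1/(((2 + 2*(-3)) + 3*I*sqrt(14))*1 - 85611) = 1/(((2 - 6) + 3*I*sqrt(14))*1 - 85611) = 1/((-4 + 3*I*sqrt(14))*1 - 85611) = 1/((-4 + 3*I*sqrt(14)) - 85611) = 1/(-85615 + 3*I*sqrt(14))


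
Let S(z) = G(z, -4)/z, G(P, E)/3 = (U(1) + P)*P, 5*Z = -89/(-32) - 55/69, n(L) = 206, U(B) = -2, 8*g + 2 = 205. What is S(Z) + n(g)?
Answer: 740381/3680 ≈ 201.19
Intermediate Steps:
g = 203/8 (g = -¼ + (⅛)*205 = -¼ + 205/8 = 203/8 ≈ 25.375)
Z = 4381/11040 (Z = (-89/(-32) - 55/69)/5 = (-89*(-1/32) - 55*1/69)/5 = (89/32 - 55/69)/5 = (⅕)*(4381/2208) = 4381/11040 ≈ 0.39683)
G(P, E) = 3*P*(-2 + P) (G(P, E) = 3*((-2 + P)*P) = 3*(P*(-2 + P)) = 3*P*(-2 + P))
S(z) = -6 + 3*z (S(z) = (3*z*(-2 + z))/z = -6 + 3*z)
S(Z) + n(g) = (-6 + 3*(4381/11040)) + 206 = (-6 + 4381/3680) + 206 = -17699/3680 + 206 = 740381/3680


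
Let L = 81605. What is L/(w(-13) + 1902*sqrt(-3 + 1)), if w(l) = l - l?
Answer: -81605*I*sqrt(2)/3804 ≈ -30.338*I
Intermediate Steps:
w(l) = 0
L/(w(-13) + 1902*sqrt(-3 + 1)) = 81605/(0 + 1902*sqrt(-3 + 1)) = 81605/(0 + 1902*sqrt(-2)) = 81605/(0 + 1902*(I*sqrt(2))) = 81605/(0 + 1902*I*sqrt(2)) = 81605/((1902*I*sqrt(2))) = 81605*(-I*sqrt(2)/3804) = -81605*I*sqrt(2)/3804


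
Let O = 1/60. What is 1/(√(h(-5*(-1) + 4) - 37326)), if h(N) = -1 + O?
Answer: -2*I*√33594285/2239619 ≈ -0.0051759*I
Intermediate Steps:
O = 1/60 ≈ 0.016667
h(N) = -59/60 (h(N) = -1 + 1/60 = -59/60)
1/(√(h(-5*(-1) + 4) - 37326)) = 1/(√(-59/60 - 37326)) = 1/(√(-2239619/60)) = 1/(I*√33594285/30) = -2*I*√33594285/2239619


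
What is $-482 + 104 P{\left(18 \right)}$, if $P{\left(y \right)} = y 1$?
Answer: $1390$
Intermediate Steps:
$P{\left(y \right)} = y$
$-482 + 104 P{\left(18 \right)} = -482 + 104 \cdot 18 = -482 + 1872 = 1390$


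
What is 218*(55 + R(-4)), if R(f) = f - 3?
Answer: 10464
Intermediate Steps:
R(f) = -3 + f
218*(55 + R(-4)) = 218*(55 + (-3 - 4)) = 218*(55 - 7) = 218*48 = 10464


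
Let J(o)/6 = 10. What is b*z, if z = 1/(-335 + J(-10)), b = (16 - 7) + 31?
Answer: -8/55 ≈ -0.14545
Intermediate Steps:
J(o) = 60 (J(o) = 6*10 = 60)
b = 40 (b = 9 + 31 = 40)
z = -1/275 (z = 1/(-335 + 60) = 1/(-275) = -1/275 ≈ -0.0036364)
b*z = 40*(-1/275) = -8/55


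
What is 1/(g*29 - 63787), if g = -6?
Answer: -1/63961 ≈ -1.5635e-5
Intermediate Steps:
1/(g*29 - 63787) = 1/(-6*29 - 63787) = 1/(-174 - 63787) = 1/(-63961) = -1/63961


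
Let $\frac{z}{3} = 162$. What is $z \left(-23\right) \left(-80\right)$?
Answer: $894240$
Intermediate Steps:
$z = 486$ ($z = 3 \cdot 162 = 486$)
$z \left(-23\right) \left(-80\right) = 486 \left(-23\right) \left(-80\right) = \left(-11178\right) \left(-80\right) = 894240$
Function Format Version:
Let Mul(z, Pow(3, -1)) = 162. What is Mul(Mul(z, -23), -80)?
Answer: 894240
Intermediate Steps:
z = 486 (z = Mul(3, 162) = 486)
Mul(Mul(z, -23), -80) = Mul(Mul(486, -23), -80) = Mul(-11178, -80) = 894240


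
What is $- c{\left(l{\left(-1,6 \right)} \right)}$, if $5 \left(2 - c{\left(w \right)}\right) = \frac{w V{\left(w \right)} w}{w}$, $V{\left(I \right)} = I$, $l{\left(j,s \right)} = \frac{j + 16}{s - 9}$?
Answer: $3$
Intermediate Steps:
$l{\left(j,s \right)} = \frac{16 + j}{-9 + s}$
$c{\left(w \right)} = 2 - \frac{w^{2}}{5}$ ($c{\left(w \right)} = 2 - \frac{w w w \frac{1}{w}}{5} = 2 - \frac{w^{2} w \frac{1}{w}}{5} = 2 - \frac{w^{3} \frac{1}{w}}{5} = 2 - \frac{w^{2}}{5}$)
$- c{\left(l{\left(-1,6 \right)} \right)} = - (2 - \frac{\left(\frac{16 - 1}{-9 + 6}\right)^{2}}{5}) = - (2 - \frac{\left(\frac{1}{-3} \cdot 15\right)^{2}}{5}) = - (2 - \frac{\left(\left(- \frac{1}{3}\right) 15\right)^{2}}{5}) = - (2 - \frac{\left(-5\right)^{2}}{5}) = - (2 - 5) = \left(-1\right) \left(-3\right) = 3$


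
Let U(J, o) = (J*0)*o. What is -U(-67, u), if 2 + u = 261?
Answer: 0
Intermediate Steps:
u = 259 (u = -2 + 261 = 259)
U(J, o) = 0 (U(J, o) = 0*o = 0)
-U(-67, u) = -1*0 = 0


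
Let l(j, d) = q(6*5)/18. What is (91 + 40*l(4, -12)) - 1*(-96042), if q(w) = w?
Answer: 288599/3 ≈ 96200.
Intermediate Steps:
l(j, d) = 5/3 (l(j, d) = (6*5)/18 = 30*(1/18) = 5/3)
(91 + 40*l(4, -12)) - 1*(-96042) = (91 + 40*(5/3)) - 1*(-96042) = (91 + 200/3) + 96042 = 473/3 + 96042 = 288599/3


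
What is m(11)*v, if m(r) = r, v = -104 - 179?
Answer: -3113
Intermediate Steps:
v = -283
m(11)*v = 11*(-283) = -3113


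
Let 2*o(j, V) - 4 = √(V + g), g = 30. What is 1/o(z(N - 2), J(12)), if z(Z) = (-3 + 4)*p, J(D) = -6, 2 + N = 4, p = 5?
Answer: -1 + √6/2 ≈ 0.22474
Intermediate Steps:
N = 2 (N = -2 + 4 = 2)
z(Z) = 5 (z(Z) = (-3 + 4)*5 = 1*5 = 5)
o(j, V) = 2 + √(30 + V)/2 (o(j, V) = 2 + √(V + 30)/2 = 2 + √(30 + V)/2)
1/o(z(N - 2), J(12)) = 1/(2 + √(30 - 6)/2) = 1/(2 + √24/2) = 1/(2 + (2*√6)/2) = 1/(2 + √6)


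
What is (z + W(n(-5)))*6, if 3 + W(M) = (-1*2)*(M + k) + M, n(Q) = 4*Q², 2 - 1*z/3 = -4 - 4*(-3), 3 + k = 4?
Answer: -738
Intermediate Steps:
k = 1 (k = -3 + 4 = 1)
z = -18 (z = 6 - 3*(-4 - 4*(-3)) = 6 - 3*(-4 + 12) = 6 - 3*8 = 6 - 24 = -18)
W(M) = -5 - M (W(M) = -3 + ((-1*2)*(M + 1) + M) = -3 + (-2*(1 + M) + M) = -3 + ((-2 - 2*M) + M) = -3 + (-2 - M) = -5 - M)
(z + W(n(-5)))*6 = (-18 + (-5 - 4*(-5)²))*6 = (-18 + (-5 - 4*25))*6 = (-18 + (-5 - 1*100))*6 = (-18 + (-5 - 100))*6 = (-18 - 105)*6 = -123*6 = -738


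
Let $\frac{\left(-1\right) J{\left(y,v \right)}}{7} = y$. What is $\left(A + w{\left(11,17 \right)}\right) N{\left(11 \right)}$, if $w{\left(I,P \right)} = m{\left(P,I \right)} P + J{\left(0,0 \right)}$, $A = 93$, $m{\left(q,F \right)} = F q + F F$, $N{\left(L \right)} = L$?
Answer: $58619$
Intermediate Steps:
$m{\left(q,F \right)} = F^{2} + F q$ ($m{\left(q,F \right)} = F q + F^{2} = F^{2} + F q$)
$J{\left(y,v \right)} = - 7 y$
$w{\left(I,P \right)} = I P \left(I + P\right)$ ($w{\left(I,P \right)} = I \left(I + P\right) P - 0 = I P \left(I + P\right) + 0 = I P \left(I + P\right)$)
$\left(A + w{\left(11,17 \right)}\right) N{\left(11 \right)} = \left(93 + 11 \cdot 17 \left(11 + 17\right)\right) 11 = \left(93 + 11 \cdot 17 \cdot 28\right) 11 = \left(93 + 5236\right) 11 = 5329 \cdot 11 = 58619$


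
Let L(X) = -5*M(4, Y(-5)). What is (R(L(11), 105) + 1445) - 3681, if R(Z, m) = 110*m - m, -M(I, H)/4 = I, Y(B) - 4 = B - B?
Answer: 9209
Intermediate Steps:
Y(B) = 4 (Y(B) = 4 + (B - B) = 4 + 0 = 4)
M(I, H) = -4*I
L(X) = 80 (L(X) = -(-20)*4 = -5*(-16) = 80)
R(Z, m) = 109*m
(R(L(11), 105) + 1445) - 3681 = (109*105 + 1445) - 3681 = (11445 + 1445) - 3681 = 12890 - 3681 = 9209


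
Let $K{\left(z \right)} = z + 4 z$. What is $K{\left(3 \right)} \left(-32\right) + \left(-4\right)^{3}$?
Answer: $-544$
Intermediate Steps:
$K{\left(z \right)} = 5 z$
$K{\left(3 \right)} \left(-32\right) + \left(-4\right)^{3} = 5 \cdot 3 \left(-32\right) + \left(-4\right)^{3} = 15 \left(-32\right) - 64 = -480 - 64 = -544$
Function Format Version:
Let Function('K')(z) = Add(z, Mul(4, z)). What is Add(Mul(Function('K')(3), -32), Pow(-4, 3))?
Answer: -544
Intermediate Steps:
Function('K')(z) = Mul(5, z)
Add(Mul(Function('K')(3), -32), Pow(-4, 3)) = Add(Mul(Mul(5, 3), -32), Pow(-4, 3)) = Add(Mul(15, -32), -64) = Add(-480, -64) = -544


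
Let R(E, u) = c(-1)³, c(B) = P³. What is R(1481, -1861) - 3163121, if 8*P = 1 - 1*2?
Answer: -424546914009089/134217728 ≈ -3.1631e+6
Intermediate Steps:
P = -⅛ (P = (1 - 1*2)/8 = (1 - 2)/8 = (⅛)*(-1) = -⅛ ≈ -0.12500)
c(B) = -1/512 (c(B) = (-⅛)³ = -1/512)
R(E, u) = -1/134217728 (R(E, u) = (-1/512)³ = -1/134217728)
R(1481, -1861) - 3163121 = -1/134217728 - 3163121 = -424546914009089/134217728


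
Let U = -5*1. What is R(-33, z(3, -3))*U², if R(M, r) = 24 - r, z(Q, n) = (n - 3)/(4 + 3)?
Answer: 4350/7 ≈ 621.43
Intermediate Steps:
z(Q, n) = -3/7 + n/7 (z(Q, n) = (-3 + n)/7 = (-3 + n)*(⅐) = -3/7 + n/7)
U = -5
R(-33, z(3, -3))*U² = (24 - (-3/7 + (⅐)*(-3)))*(-5)² = (24 - (-3/7 - 3/7))*25 = (24 - 1*(-6/7))*25 = (24 + 6/7)*25 = (174/7)*25 = 4350/7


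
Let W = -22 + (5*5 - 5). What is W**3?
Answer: -8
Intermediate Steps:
W = -2 (W = -22 + (25 - 5) = -22 + 20 = -2)
W**3 = (-2)**3 = -8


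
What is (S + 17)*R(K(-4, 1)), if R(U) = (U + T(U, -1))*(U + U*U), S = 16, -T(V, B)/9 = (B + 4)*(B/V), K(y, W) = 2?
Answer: 3069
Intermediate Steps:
T(V, B) = -9*B*(4 + B)/V (T(V, B) = -9*(B + 4)*B/V = -9*(4 + B)*B/V = -9*B*(4 + B)/V)
R(U) = (U + U²)*(U + 27/U) (R(U) = (U - 9*(-1)*(4 - 1)/U)*(U + U*U) = (U - 9*(-1)*3/U)*(U + U²) = (U + 27/U)*(U + U²) = (U + U²)*(U + 27/U))
(S + 17)*R(K(-4, 1)) = (16 + 17)*(27 + 2*(27 + 2 + 2²)) = 33*(27 + 2*(27 + 2 + 4)) = 33*(27 + 2*33) = 33*(27 + 66) = 33*93 = 3069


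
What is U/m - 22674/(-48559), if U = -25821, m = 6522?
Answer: -368654037/105567266 ≈ -3.4921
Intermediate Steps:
U/m - 22674/(-48559) = -25821/6522 - 22674/(-48559) = -25821*1/6522 - 22674*(-1/48559) = -8607/2174 + 22674/48559 = -368654037/105567266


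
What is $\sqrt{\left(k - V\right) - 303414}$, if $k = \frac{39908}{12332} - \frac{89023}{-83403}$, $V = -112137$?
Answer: $\frac{i \sqrt{1405144103751263528013}}{85710483} \approx 437.35 i$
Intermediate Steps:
$k = \frac{1106569640}{257131449}$ ($k = 39908 \cdot \frac{1}{12332} - - \frac{89023}{83403} = \frac{9977}{3083} + \frac{89023}{83403} = \frac{1106569640}{257131449} \approx 4.3035$)
$\sqrt{\left(k - V\right) - 303414} = \sqrt{\left(\frac{1106569640}{257131449} - -112137\right) - 303414} = \sqrt{\left(\frac{1106569640}{257131449} + 112137\right) - 303414} = \sqrt{\frac{28835055866153}{257131449} - 303414} = \sqrt{- \frac{49182225600733}{257131449}} = \frac{i \sqrt{1405144103751263528013}}{85710483}$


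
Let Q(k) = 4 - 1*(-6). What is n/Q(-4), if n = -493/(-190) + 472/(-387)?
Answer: 101111/735300 ≈ 0.13751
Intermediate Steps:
Q(k) = 10 (Q(k) = 4 + 6 = 10)
n = 101111/73530 (n = -493*(-1/190) + 472*(-1/387) = 493/190 - 472/387 = 101111/73530 ≈ 1.3751)
n/Q(-4) = (101111/73530)/10 = (101111/73530)*(⅒) = 101111/735300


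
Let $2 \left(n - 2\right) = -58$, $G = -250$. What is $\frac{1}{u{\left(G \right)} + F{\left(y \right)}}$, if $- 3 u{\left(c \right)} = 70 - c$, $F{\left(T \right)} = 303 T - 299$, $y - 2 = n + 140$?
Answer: $\frac{3}{103318} \approx 2.9037 \cdot 10^{-5}$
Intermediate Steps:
$n = -27$ ($n = 2 + \frac{1}{2} \left(-58\right) = 2 - 29 = -27$)
$y = 115$ ($y = 2 + \left(-27 + 140\right) = 2 + 113 = 115$)
$F{\left(T \right)} = -299 + 303 T$
$u{\left(c \right)} = - \frac{70}{3} + \frac{c}{3}$ ($u{\left(c \right)} = - \frac{70 - c}{3} = - \frac{70}{3} + \frac{c}{3}$)
$\frac{1}{u{\left(G \right)} + F{\left(y \right)}} = \frac{1}{\left(- \frac{70}{3} + \frac{1}{3} \left(-250\right)\right) + \left(-299 + 303 \cdot 115\right)} = \frac{1}{\left(- \frac{70}{3} - \frac{250}{3}\right) + \left(-299 + 34845\right)} = \frac{1}{- \frac{320}{3} + 34546} = \frac{1}{\frac{103318}{3}} = \frac{3}{103318}$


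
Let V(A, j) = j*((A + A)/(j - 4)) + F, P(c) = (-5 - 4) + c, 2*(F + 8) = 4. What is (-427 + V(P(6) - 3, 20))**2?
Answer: 200704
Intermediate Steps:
F = -6 (F = -8 + (1/2)*4 = -8 + 2 = -6)
P(c) = -9 + c
V(A, j) = -6 + 2*A*j/(-4 + j) (V(A, j) = j*((A + A)/(j - 4)) - 6 = j*((2*A)/(-4 + j)) - 6 = j*(2*A/(-4 + j)) - 6 = 2*A*j/(-4 + j) - 6 = -6 + 2*A*j/(-4 + j))
(-427 + V(P(6) - 3, 20))**2 = (-427 + 2*(12 - 3*20 + ((-9 + 6) - 3)*20)/(-4 + 20))**2 = (-427 + 2*(12 - 60 + (-3 - 3)*20)/16)**2 = (-427 + 2*(1/16)*(12 - 60 - 6*20))**2 = (-427 + 2*(1/16)*(12 - 60 - 120))**2 = (-427 + 2*(1/16)*(-168))**2 = (-427 - 21)**2 = (-448)**2 = 200704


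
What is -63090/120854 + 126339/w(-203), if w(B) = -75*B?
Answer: 2384671376/306667025 ≈ 7.7761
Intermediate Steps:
-63090/120854 + 126339/w(-203) = -63090/120854 + 126339/((-75*(-203))) = -63090*1/120854 + 126339/15225 = -31545/60427 + 126339*(1/15225) = -31545/60427 + 42113/5075 = 2384671376/306667025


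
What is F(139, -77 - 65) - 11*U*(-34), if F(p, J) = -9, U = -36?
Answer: -13473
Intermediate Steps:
F(139, -77 - 65) - 11*U*(-34) = -9 - 11*(-36)*(-34) = -9 - (-396)*(-34) = -9 - 1*13464 = -9 - 13464 = -13473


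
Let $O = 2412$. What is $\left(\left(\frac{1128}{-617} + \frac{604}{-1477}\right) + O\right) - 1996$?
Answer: $\frac{377065820}{911309} \approx 413.76$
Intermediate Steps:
$\left(\left(\frac{1128}{-617} + \frac{604}{-1477}\right) + O\right) - 1996 = \left(\left(\frac{1128}{-617} + \frac{604}{-1477}\right) + 2412\right) - 1996 = \left(\left(1128 \left(- \frac{1}{617}\right) + 604 \left(- \frac{1}{1477}\right)\right) + 2412\right) - 1996 = \left(\left(- \frac{1128}{617} - \frac{604}{1477}\right) + 2412\right) - 1996 = \left(- \frac{2038724}{911309} + 2412\right) - 1996 = \frac{2196038584}{911309} - 1996 = \frac{377065820}{911309}$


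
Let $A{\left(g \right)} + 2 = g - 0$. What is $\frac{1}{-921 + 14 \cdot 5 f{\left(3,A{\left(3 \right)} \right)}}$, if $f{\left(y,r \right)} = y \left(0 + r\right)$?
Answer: $- \frac{1}{711} \approx -0.0014065$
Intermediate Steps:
$A{\left(g \right)} = -2 + g$ ($A{\left(g \right)} = -2 + \left(g - 0\right) = -2 + \left(g + 0\right) = -2 + g$)
$f{\left(y,r \right)} = r y$ ($f{\left(y,r \right)} = y r = r y$)
$\frac{1}{-921 + 14 \cdot 5 f{\left(3,A{\left(3 \right)} \right)}} = \frac{1}{-921 + 14 \cdot 5 \left(-2 + 3\right) 3} = \frac{1}{-921 + 70 \cdot 1 \cdot 3} = \frac{1}{-921 + 70 \cdot 3} = \frac{1}{-921 + 210} = \frac{1}{-711} = - \frac{1}{711}$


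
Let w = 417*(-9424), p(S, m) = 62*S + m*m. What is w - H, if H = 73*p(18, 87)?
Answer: -4563813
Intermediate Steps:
p(S, m) = m**2 + 62*S (p(S, m) = 62*S + m**2 = m**2 + 62*S)
H = 634005 (H = 73*(87**2 + 62*18) = 73*(7569 + 1116) = 73*8685 = 634005)
w = -3929808
w - H = -3929808 - 1*634005 = -3929808 - 634005 = -4563813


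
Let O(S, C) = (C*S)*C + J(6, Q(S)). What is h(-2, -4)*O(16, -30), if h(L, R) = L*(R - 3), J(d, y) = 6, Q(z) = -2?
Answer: 201684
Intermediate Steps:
O(S, C) = 6 + S*C² (O(S, C) = (C*S)*C + 6 = S*C² + 6 = 6 + S*C²)
h(L, R) = L*(-3 + R)
h(-2, -4)*O(16, -30) = (-2*(-3 - 4))*(6 + 16*(-30)²) = (-2*(-7))*(6 + 16*900) = 14*(6 + 14400) = 14*14406 = 201684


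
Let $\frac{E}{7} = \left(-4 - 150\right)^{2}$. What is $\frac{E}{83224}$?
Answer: $\frac{41503}{20806} \approx 1.9948$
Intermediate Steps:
$E = 166012$ ($E = 7 \left(-4 - 150\right)^{2} = 7 \left(-154\right)^{2} = 7 \cdot 23716 = 166012$)
$\frac{E}{83224} = \frac{166012}{83224} = 166012 \cdot \frac{1}{83224} = \frac{41503}{20806}$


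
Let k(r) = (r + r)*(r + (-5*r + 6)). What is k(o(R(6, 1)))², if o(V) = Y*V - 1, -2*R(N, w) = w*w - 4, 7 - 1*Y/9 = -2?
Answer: 13159760656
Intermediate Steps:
Y = 81 (Y = 63 - 9*(-2) = 63 + 18 = 81)
R(N, w) = 2 - w²/2 (R(N, w) = -(w*w - 4)/2 = -(w² - 4)/2 = -(-4 + w²)/2 = 2 - w²/2)
o(V) = -1 + 81*V (o(V) = 81*V - 1 = -1 + 81*V)
k(r) = 2*r*(6 - 4*r) (k(r) = (2*r)*(r + (6 - 5*r)) = (2*r)*(6 - 4*r) = 2*r*(6 - 4*r))
k(o(R(6, 1)))² = (4*(-1 + 81*(2 - ½*1²))*(3 - 2*(-1 + 81*(2 - ½*1²))))² = (4*(-1 + 81*(2 - ½*1))*(3 - 2*(-1 + 81*(2 - ½*1))))² = (4*(-1 + 81*(2 - ½))*(3 - 2*(-1 + 81*(2 - ½))))² = (4*(-1 + 81*(3/2))*(3 - 2*(-1 + 81*(3/2))))² = (4*(-1 + 243/2)*(3 - 2*(-1 + 243/2)))² = (4*(241/2)*(3 - 2*241/2))² = (4*(241/2)*(3 - 241))² = (4*(241/2)*(-238))² = (-114716)² = 13159760656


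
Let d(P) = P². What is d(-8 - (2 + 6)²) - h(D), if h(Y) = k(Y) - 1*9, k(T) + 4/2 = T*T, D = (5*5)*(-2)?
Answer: 2695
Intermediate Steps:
D = -50 (D = 25*(-2) = -50)
k(T) = -2 + T² (k(T) = -2 + T*T = -2 + T²)
h(Y) = -11 + Y² (h(Y) = (-2 + Y²) - 1*9 = (-2 + Y²) - 9 = -11 + Y²)
d(-8 - (2 + 6)²) - h(D) = (-8 - (2 + 6)²)² - (-11 + (-50)²) = (-8 - 1*8²)² - (-11 + 2500) = (-8 - 1*64)² - 1*2489 = (-8 - 64)² - 2489 = (-72)² - 2489 = 5184 - 2489 = 2695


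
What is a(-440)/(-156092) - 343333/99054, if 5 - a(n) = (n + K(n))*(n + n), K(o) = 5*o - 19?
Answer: 89093202887/7730768484 ≈ 11.524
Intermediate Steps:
K(o) = -19 + 5*o
a(n) = 5 - 2*n*(-19 + 6*n) (a(n) = 5 - (n + (-19 + 5*n))*(n + n) = 5 - (-19 + 6*n)*2*n = 5 - 2*n*(-19 + 6*n))
a(-440)/(-156092) - 343333/99054 = (5 - 12*(-440)² + 38*(-440))/(-156092) - 343333/99054 = (5 - 12*193600 - 16720)*(-1/156092) - 343333*1/99054 = (5 - 2323200 - 16720)*(-1/156092) - 343333/99054 = -2339915*(-1/156092) - 343333/99054 = 2339915/156092 - 343333/99054 = 89093202887/7730768484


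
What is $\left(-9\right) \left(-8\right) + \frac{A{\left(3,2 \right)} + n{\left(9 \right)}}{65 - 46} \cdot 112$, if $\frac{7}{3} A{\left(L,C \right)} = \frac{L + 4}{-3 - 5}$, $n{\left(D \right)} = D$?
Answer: $\frac{2334}{19} \approx 122.84$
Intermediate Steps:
$A{\left(L,C \right)} = - \frac{3}{14} - \frac{3 L}{56}$ ($A{\left(L,C \right)} = \frac{3 \frac{L + 4}{-3 - 5}}{7} = \frac{3 \frac{4 + L}{-8}}{7} = \frac{3 \left(4 + L\right) \left(- \frac{1}{8}\right)}{7} = \frac{3 \left(- \frac{1}{2} - \frac{L}{8}\right)}{7} = - \frac{3}{14} - \frac{3 L}{56}$)
$\left(-9\right) \left(-8\right) + \frac{A{\left(3,2 \right)} + n{\left(9 \right)}}{65 - 46} \cdot 112 = \left(-9\right) \left(-8\right) + \frac{\left(- \frac{3}{14} - \frac{9}{56}\right) + 9}{65 - 46} \cdot 112 = 72 + \frac{\left(- \frac{3}{14} - \frac{9}{56}\right) + 9}{19} \cdot 112 = 72 + \left(- \frac{3}{8} + 9\right) \frac{1}{19} \cdot 112 = 72 + \frac{69}{8} \cdot \frac{1}{19} \cdot 112 = 72 + \frac{69}{152} \cdot 112 = 72 + \frac{966}{19} = \frac{2334}{19}$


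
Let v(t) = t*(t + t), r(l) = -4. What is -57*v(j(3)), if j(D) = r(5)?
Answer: -1824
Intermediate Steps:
j(D) = -4
v(t) = 2*t² (v(t) = t*(2*t) = 2*t²)
-57*v(j(3)) = -114*(-4)² = -114*16 = -57*32 = -1824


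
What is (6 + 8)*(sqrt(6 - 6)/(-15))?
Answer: 0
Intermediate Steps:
(6 + 8)*(sqrt(6 - 6)/(-15)) = 14*(sqrt(0)*(-1/15)) = 14*(0*(-1/15)) = 14*0 = 0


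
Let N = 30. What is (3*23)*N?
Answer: 2070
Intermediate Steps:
(3*23)*N = (3*23)*30 = 69*30 = 2070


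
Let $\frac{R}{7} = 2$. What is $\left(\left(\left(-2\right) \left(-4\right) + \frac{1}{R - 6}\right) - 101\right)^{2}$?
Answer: $\frac{552049}{64} \approx 8625.8$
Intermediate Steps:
$R = 14$ ($R = 7 \cdot 2 = 14$)
$\left(\left(\left(-2\right) \left(-4\right) + \frac{1}{R - 6}\right) - 101\right)^{2} = \left(\left(\left(-2\right) \left(-4\right) + \frac{1}{14 - 6}\right) - 101\right)^{2} = \left(\left(8 + \frac{1}{8}\right) - 101\right)^{2} = \left(\frac{65}{8} - 101\right)^{2} = \left(- \frac{743}{8}\right)^{2} = \frac{552049}{64}$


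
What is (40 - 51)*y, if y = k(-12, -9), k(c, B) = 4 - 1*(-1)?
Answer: -55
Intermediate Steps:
k(c, B) = 5 (k(c, B) = 4 + 1 = 5)
y = 5
(40 - 51)*y = (40 - 51)*5 = -11*5 = -55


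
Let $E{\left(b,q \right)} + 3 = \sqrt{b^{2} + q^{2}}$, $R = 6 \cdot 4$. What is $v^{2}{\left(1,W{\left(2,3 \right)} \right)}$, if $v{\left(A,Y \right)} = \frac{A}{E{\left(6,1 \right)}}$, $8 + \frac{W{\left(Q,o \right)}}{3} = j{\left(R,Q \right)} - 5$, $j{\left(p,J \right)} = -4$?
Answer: $\frac{1}{\left(3 - \sqrt{37}\right)^{2}} \approx 0.10523$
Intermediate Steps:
$R = 24$
$E{\left(b,q \right)} = -3 + \sqrt{b^{2} + q^{2}}$
$W{\left(Q,o \right)} = -51$ ($W{\left(Q,o \right)} = -24 + 3 \left(-4 - 5\right) = -24 + 3 \left(-9\right) = -24 - 27 = -51$)
$v{\left(A,Y \right)} = \frac{A}{-3 + \sqrt{37}}$ ($v{\left(A,Y \right)} = \frac{A}{-3 + \sqrt{6^{2} + 1^{2}}} = \frac{A}{-3 + \sqrt{36 + 1}} = \frac{A}{-3 + \sqrt{37}}$)
$v^{2}{\left(1,W{\left(2,3 \right)} \right)} = \left(\frac{3}{28} \cdot 1 + \frac{1}{28} \cdot 1 \sqrt{37}\right)^{2} = \left(\frac{3}{28} + \frac{\sqrt{37}}{28}\right)^{2}$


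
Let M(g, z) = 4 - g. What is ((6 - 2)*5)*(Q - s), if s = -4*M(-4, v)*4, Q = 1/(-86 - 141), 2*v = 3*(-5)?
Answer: 581100/227 ≈ 2559.9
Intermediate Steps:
v = -15/2 (v = (3*(-5))/2 = (½)*(-15) = -15/2 ≈ -7.5000)
Q = -1/227 (Q = 1/(-227) = -1/227 ≈ -0.0044053)
s = -128 (s = -4*(4 - 1*(-4))*4 = -4*(4 + 4)*4 = -4*8*4 = -32*4 = -128)
((6 - 2)*5)*(Q - s) = ((6 - 2)*5)*(-1/227 - 1*(-128)) = (4*5)*(-1/227 + 128) = 20*(29055/227) = 581100/227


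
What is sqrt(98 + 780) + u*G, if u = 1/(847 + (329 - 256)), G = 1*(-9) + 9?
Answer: sqrt(878) ≈ 29.631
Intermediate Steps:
G = 0 (G = -9 + 9 = 0)
u = 1/920 (u = 1/(847 + 73) = 1/920 ≈ 0.0010870)
sqrt(98 + 780) + u*G = sqrt(98 + 780) + (1/920)*0 = sqrt(878) + 0 = sqrt(878)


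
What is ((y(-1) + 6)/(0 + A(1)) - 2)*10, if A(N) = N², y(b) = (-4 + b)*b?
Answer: 90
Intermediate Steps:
y(b) = b*(-4 + b)
((y(-1) + 6)/(0 + A(1)) - 2)*10 = ((-(-4 - 1) + 6)/(0 + 1²) - 2)*10 = ((-1*(-5) + 6)/(0 + 1) - 2)*10 = ((5 + 6)/1 - 2)*10 = (11*1 - 2)*10 = (11 - 2)*10 = 9*10 = 90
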